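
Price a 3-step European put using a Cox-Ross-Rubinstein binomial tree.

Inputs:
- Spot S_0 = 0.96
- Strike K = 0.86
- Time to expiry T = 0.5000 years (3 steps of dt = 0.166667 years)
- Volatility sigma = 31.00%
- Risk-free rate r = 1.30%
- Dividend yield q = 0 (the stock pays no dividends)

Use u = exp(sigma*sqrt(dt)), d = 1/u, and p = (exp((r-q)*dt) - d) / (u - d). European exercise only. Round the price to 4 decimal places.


Answer: Price = V(0,0) = 0.0344

Derivation:
dt = T/N = 0.166667
u = exp(sigma*sqrt(dt)) = 1.134914; d = 1/u = 0.881124
p = (exp((r-q)*dt) - d) / (u - d) = 0.476949
Discount per step: exp(-r*dt) = 0.997836
Stock lattice S(k, i) with i counting down-moves:
  k=0: S(0,0) = 0.9600
  k=1: S(1,0) = 1.0895; S(1,1) = 0.8459
  k=2: S(2,0) = 1.2365; S(2,1) = 0.9600; S(2,2) = 0.7453
  k=3: S(3,0) = 1.4033; S(3,1) = 1.0895; S(3,2) = 0.8459; S(3,3) = 0.6567
Terminal payoffs V(N, i) = max(K - S_T, 0):
  V(3,0) = 0.000000; V(3,1) = 0.000000; V(3,2) = 0.014121; V(3,3) = 0.203277
Backward induction: V(k, i) = exp(-r*dt) * [p * V(k+1, i) + (1-p) * V(k+1, i+1)].
  V(2,0) = exp(-r*dt) * [p*0.000000 + (1-p)*0.000000] = 0.000000
  V(2,1) = exp(-r*dt) * [p*0.000000 + (1-p)*0.014121] = 0.007370
  V(2,2) = exp(-r*dt) * [p*0.014121 + (1-p)*0.203277] = 0.112814
  V(1,0) = exp(-r*dt) * [p*0.000000 + (1-p)*0.007370] = 0.003847
  V(1,1) = exp(-r*dt) * [p*0.007370 + (1-p)*0.112814] = 0.062387
  V(0,0) = exp(-r*dt) * [p*0.003847 + (1-p)*0.062387] = 0.034392


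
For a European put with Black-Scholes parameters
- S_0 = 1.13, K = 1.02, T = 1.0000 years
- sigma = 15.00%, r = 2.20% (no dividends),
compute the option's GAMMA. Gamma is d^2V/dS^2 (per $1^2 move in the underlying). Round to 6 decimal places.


d1 = 0.9044333695; d2 = 0.7544333695
phi(d1) = 0.2650230719; exp(-qT) = 1.0000000000; exp(-rT) = 0.9782402351
Gamma = exp(-qT) * phi(d1) / (S * sigma * sqrt(T)) = 1.0000000000 * 0.2650230719 / (1.1300 * 0.1500 * 1.0000000000) = 1.563558

Answer: Gamma = 1.563558


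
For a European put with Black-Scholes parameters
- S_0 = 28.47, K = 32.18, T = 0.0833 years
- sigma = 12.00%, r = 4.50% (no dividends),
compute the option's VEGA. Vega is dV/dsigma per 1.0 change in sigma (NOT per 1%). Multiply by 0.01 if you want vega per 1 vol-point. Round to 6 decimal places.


Answer: Vega = 0.009744

Derivation:
d1 = -3.4112629966; d2 = -3.4458970838
phi(d1) = 0.0011858492; exp(-qT) = 1.0000000000; exp(-rT) = 0.9962585169
Vega = S * exp(-qT) * phi(d1) * sqrt(T) = 28.4700 * 1.0000000000 * 0.0011858492 * 0.2886173938 = 0.009744


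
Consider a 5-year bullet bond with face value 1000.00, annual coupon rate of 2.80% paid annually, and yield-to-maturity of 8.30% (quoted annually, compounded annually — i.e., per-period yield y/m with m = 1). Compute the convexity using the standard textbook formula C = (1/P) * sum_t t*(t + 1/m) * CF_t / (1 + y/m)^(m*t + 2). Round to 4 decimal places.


Answer: Convexity = 23.5098

Derivation:
Coupon per period c = face * coupon_rate / m = 28.000000
Periods per year m = 1; per-period yield y/m = 0.083000
Number of cashflows N = 5
Cashflows (t years, CF_t, discount factor 1/(1+y/m)^(m*t), PV):
  t = 1.0000: CF_t = 28.000000, DF = 0.923361, PV = 25.854109
  t = 2.0000: CF_t = 28.000000, DF = 0.852596, PV = 23.872677
  t = 3.0000: CF_t = 28.000000, DF = 0.787254, PV = 22.043100
  t = 4.0000: CF_t = 28.000000, DF = 0.726919, PV = 20.353739
  t = 5.0000: CF_t = 1028.000000, DF = 0.671209, PV = 690.002766
Price P = sum_t PV_t = 782.126390
Convexity numerator sum_t t*(t + 1/m) * CF_t / (1+y/m)^(m*t + 2):
  t = 1.0000: term = 44.086199
  t = 2.0000: term = 122.122435
  t = 3.0000: term = 225.526196
  t = 4.0000: term = 347.070169
  t = 5.0000: term = 17648.799650
Convexity = (1/P) * sum = 18387.604649 / 782.126390 = 23.509761


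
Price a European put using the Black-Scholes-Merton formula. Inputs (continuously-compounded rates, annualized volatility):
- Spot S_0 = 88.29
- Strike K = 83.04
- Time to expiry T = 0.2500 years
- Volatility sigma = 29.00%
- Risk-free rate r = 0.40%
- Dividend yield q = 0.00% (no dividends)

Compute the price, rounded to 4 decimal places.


d1 = (ln(S/K) + (r - q + 0.5*sigma^2) * T) / (sigma * sqrt(T)) = 0.50218573
d2 = d1 - sigma * sqrt(T) = 0.35718573
exp(-rT) = 0.99900050; exp(-qT) = 1.00000000
P = K * exp(-rT) * N(-d2) - S_0 * exp(-qT) * N(-d1)
N(-d1) = 0.30776844; N(-d2) = 0.36047638
P = 83.0400 * 0.99900050 * 0.36047638 - 88.2900 * 1.00000000 * 0.30776844 = 2.7312

Answer: Price = 2.7312


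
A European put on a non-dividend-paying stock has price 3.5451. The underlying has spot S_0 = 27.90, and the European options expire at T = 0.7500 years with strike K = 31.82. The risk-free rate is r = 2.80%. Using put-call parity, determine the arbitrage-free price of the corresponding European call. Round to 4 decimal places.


Answer: Call price = 0.2864

Derivation:
Put-call parity: C - P = S_0 * exp(-qT) - K * exp(-rT).
S_0 * exp(-qT) = 27.9000 * 1.00000000 = 27.90000000
K * exp(-rT) = 31.8200 * 0.97921896 = 31.15874745
C = P + S*exp(-qT) - K*exp(-rT)
C = 3.5451 + 27.90000000 - 31.15874745 = 0.2864


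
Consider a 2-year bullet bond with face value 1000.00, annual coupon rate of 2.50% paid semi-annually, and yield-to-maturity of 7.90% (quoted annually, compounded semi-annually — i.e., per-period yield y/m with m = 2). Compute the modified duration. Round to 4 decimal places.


Coupon per period c = face * coupon_rate / m = 12.500000
Periods per year m = 2; per-period yield y/m = 0.039500
Number of cashflows N = 4
Cashflows (t years, CF_t, discount factor 1/(1+y/m)^(m*t), PV):
  t = 0.5000: CF_t = 12.500000, DF = 0.962001, PV = 12.025012
  t = 1.0000: CF_t = 12.500000, DF = 0.925446, PV = 11.568073
  t = 1.5000: CF_t = 12.500000, DF = 0.890280, PV = 11.128497
  t = 2.0000: CF_t = 1012.500000, DF = 0.856450, PV = 867.155648
Price P = sum_t PV_t = 901.877231
First compute Macaulay numerator sum_t t * PV_t:
  t * PV_t at t = 0.5000: 6.012506
  t * PV_t at t = 1.0000: 11.568073
  t * PV_t at t = 1.5000: 16.692746
  t * PV_t at t = 2.0000: 1734.311296
Macaulay duration D = 1768.584622 / 901.877231 = 1.961004
Modified duration = D / (1 + y/m) = 1.961004 / (1 + 0.039500) = 1.886487

Answer: Modified duration = 1.8865


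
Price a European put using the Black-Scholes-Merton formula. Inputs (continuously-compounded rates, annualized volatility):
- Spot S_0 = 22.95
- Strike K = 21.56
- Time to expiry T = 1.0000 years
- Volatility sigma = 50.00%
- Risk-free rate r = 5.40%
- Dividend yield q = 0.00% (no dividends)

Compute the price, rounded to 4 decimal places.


Answer: Price = 3.1330

Derivation:
d1 = (ln(S/K) + (r - q + 0.5*sigma^2) * T) / (sigma * sqrt(T)) = 0.48295638
d2 = d1 - sigma * sqrt(T) = -0.01704362
exp(-rT) = 0.94743211; exp(-qT) = 1.00000000
P = K * exp(-rT) * N(-d2) - S_0 * exp(-qT) * N(-d1)
N(-d1) = 0.31456335; N(-d2) = 0.50679909
P = 21.5600 * 0.94743211 * 0.50679909 - 22.9500 * 1.00000000 * 0.31456335 = 3.1330


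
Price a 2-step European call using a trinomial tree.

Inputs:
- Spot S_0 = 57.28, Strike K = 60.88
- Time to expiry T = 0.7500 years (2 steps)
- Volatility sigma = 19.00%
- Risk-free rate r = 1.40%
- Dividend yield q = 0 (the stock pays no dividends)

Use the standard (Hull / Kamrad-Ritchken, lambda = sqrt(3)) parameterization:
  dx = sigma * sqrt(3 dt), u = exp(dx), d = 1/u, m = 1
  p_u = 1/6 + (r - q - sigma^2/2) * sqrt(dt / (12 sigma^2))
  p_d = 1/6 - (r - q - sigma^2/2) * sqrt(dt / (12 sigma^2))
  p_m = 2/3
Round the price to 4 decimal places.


Answer: Price = V(0,0) = 2.6270

Derivation:
dt = T/N = 0.375000; dx = sigma*sqrt(3*dt) = 0.201525
u = exp(dx) = 1.223267; d = 1/u = 0.817483
p_u = 0.162899, p_m = 0.666667, p_d = 0.170435
Discount per step: exp(-r*dt) = 0.994764
Stock lattice S(k, j) with j the centered position index:
  k=0: S(0,+0) = 57.2800
  k=1: S(1,-1) = 46.8254; S(1,+0) = 57.2800; S(1,+1) = 70.0688
  k=2: S(2,-2) = 38.2790; S(2,-1) = 46.8254; S(2,+0) = 57.2800; S(2,+1) = 70.0688; S(2,+2) = 85.7128
Terminal payoffs V(N, j) = max(S_T - K, 0):
  V(2,-2) = 0.000000; V(2,-1) = 0.000000; V(2,+0) = 0.000000; V(2,+1) = 9.188754; V(2,+2) = 24.832818
Backward induction: V(k, j) = exp(-r*dt) * [p_u * V(k+1, j+1) + p_m * V(k+1, j) + p_d * V(k+1, j-1)]
  V(1,-1) = exp(-r*dt) * [p_u*0.000000 + p_m*0.000000 + p_d*0.000000] = 0.000000
  V(1,+0) = exp(-r*dt) * [p_u*9.188754 + p_m*0.000000 + p_d*0.000000] = 1.488997
  V(1,+1) = exp(-r*dt) * [p_u*24.832818 + p_m*9.188754 + p_d*0.000000] = 10.117807
  V(0,+0) = exp(-r*dt) * [p_u*10.117807 + p_m*1.488997 + p_d*0.000000] = 2.627012


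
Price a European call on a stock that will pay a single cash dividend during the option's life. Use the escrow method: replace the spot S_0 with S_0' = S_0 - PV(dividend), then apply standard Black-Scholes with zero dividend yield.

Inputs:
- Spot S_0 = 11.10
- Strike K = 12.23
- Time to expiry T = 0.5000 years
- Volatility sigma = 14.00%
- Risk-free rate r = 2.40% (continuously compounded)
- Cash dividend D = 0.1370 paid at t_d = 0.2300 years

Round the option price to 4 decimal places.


Answer: Price = 0.0980

Derivation:
PV(D) = D * exp(-r * t_d) = 0.1370 * 0.99449521 = 0.13624584
S_0' = S_0 - PV(D) = 11.1000 - 0.13624584 = 10.96375416
d1 = (ln(S_0'/K) + (r + sigma^2/2)*T) / (sigma*sqrt(T)) = -0.93335261
d2 = d1 - sigma*sqrt(T) = -1.03234756
exp(-rT) = 0.98807171
N(d1) = 0.17531897; N(d2) = 0.15095466
C = S_0' * N(d1) - K * exp(-rT) * N(d2) = 10.96375416 * 0.17531897 - 12.2300 * 0.98807171 * 0.15095466 = 0.0980


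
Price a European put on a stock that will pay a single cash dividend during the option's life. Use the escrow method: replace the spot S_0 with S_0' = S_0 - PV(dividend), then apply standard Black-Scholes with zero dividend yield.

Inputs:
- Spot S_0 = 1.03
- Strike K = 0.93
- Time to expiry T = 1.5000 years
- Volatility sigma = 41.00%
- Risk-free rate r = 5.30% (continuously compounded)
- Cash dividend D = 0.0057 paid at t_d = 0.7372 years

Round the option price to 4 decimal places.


PV(D) = D * exp(-r * t_d) = 0.0057 * 0.96168185 = 0.00548159
S_0' = S_0 - PV(D) = 1.0300 - 0.00548159 = 1.02451841
d1 = (ln(S_0'/K) + (r + sigma^2/2)*T) / (sigma*sqrt(T)) = 0.60215299
d2 = d1 - sigma*sqrt(T) = 0.10000760
exp(-rT) = 0.92357802
N(-d1) = 0.27353615; N(-d2) = 0.46016915
P = K * exp(-rT) * N(-d2) - S_0' * N(-d1) = 0.9300 * 0.92357802 * 0.46016915 - 1.02451841 * 0.27353615 = 0.1150

Answer: Price = 0.1150


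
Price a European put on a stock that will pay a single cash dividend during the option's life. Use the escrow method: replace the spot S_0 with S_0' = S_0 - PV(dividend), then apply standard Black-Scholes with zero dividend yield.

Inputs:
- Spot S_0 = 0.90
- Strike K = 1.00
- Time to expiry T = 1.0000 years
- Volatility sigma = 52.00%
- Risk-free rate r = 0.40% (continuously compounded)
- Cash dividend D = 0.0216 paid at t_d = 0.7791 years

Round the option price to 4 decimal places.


PV(D) = D * exp(-r * t_d) = 0.0216 * 0.99688845 = 0.02153279
S_0' = S_0 - PV(D) = 0.9000 - 0.02153279 = 0.87846721
d1 = (ln(S_0'/K) + (r + sigma^2/2)*T) / (sigma*sqrt(T)) = 0.01850635
d2 = d1 - sigma*sqrt(T) = -0.50149365
exp(-rT) = 0.99600799
N(-d1) = 0.49261746; N(-d2) = 0.69198813
P = K * exp(-rT) * N(-d2) - S_0' * N(-d1) = 1.0000 * 0.99600799 * 0.69198813 - 0.87846721 * 0.49261746 = 0.2565

Answer: Price = 0.2565


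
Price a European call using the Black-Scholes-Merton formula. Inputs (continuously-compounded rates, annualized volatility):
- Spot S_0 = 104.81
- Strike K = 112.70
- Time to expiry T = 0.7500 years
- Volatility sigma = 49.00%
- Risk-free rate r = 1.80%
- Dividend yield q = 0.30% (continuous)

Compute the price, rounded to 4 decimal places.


d1 = (ln(S/K) + (r - q + 0.5*sigma^2) * T) / (sigma * sqrt(T)) = 0.06764958
d2 = d1 - sigma * sqrt(T) = -0.35670286
exp(-rT) = 0.98659072; exp(-qT) = 0.99775253
C = S_0 * exp(-qT) * N(d1) - K * exp(-rT) * N(d2)
N(d1) = 0.52696771; N(d2) = 0.36065713
C = 104.8100 * 0.99775253 * 0.52696771 - 112.7000 * 0.98659072 * 0.36065713 = 15.0063

Answer: Price = 15.0063


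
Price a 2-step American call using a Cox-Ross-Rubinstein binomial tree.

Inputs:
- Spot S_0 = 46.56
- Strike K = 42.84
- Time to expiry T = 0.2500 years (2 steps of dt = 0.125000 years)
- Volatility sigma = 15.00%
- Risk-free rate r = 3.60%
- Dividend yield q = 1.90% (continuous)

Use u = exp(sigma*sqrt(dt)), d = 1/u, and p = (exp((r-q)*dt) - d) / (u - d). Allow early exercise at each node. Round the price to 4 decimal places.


Answer: Price = V(0,0) = 4.1160

Derivation:
dt = T/N = 0.125000
u = exp(sigma*sqrt(dt)) = 1.054464; d = 1/u = 0.948349
p = (exp((r-q)*dt) - d) / (u - d) = 0.506791
Discount per step: exp(-r*dt) = 0.995510
Stock lattice S(k, i) with i counting down-moves:
  k=0: S(0,0) = 46.5600
  k=1: S(1,0) = 49.0959; S(1,1) = 44.1551
  k=2: S(2,0) = 51.7698; S(2,1) = 46.5600; S(2,2) = 41.8744
Terminal payoffs V(N, i) = max(S_T - K, 0):
  V(2,0) = 8.929844; V(2,1) = 3.720000; V(2,2) = 0.000000
Backward induction: V(k, i) = exp(-r*dt) * [p * V(k+1, i) + (1-p) * V(k+1, i+1)]; then take max(V_cont, immediate exercise) for American.
  V(1,0) = exp(-r*dt) * [p*8.929844 + (1-p)*3.720000] = 6.331747; exercise = 6.255865; V(1,0) = max -> 6.331747
  V(1,1) = exp(-r*dt) * [p*3.720000 + (1-p)*0.000000] = 1.876800; exercise = 1.315116; V(1,1) = max -> 1.876800
  V(0,0) = exp(-r*dt) * [p*6.331747 + (1-p)*1.876800] = 4.115965; exercise = 3.720000; V(0,0) = max -> 4.115965


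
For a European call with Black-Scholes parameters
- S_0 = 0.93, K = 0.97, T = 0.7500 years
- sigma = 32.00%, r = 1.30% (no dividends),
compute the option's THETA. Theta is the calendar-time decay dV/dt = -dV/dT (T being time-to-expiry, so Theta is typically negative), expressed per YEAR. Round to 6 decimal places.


Answer: Theta = -0.073515

Derivation:
d1 = 0.0217896129; d2 = -0.2553385163
phi(d1) = 0.3988475853; exp(-qT) = 1.0000000000; exp(-rT) = 0.9902973771
Theta = -S*exp(-qT)*phi(d1)*sigma/(2*sqrt(T)) - r*K*exp(-rT)*N(d2) + q*S*exp(-qT)*N(d1)
N(d1) = 0.5086921100; N(d2) = 0.3992308269; sqrt(T) = 0.8660254038
Term 1 = -0.9300 * 1.0000000000 * 0.3988475853 * 0.3200 / (2 * 0.8660254038) = -0.0685297688
Term 2 = -0.0130 * 0.9700 * 0.9902973771 * 0.3992308269 = -0.0049854548
Term 3 = 0 (no dividend yield, q = 0)
Theta = -0.0685297688 + (-0.0049854548) + (0.0000000000) = -0.073515


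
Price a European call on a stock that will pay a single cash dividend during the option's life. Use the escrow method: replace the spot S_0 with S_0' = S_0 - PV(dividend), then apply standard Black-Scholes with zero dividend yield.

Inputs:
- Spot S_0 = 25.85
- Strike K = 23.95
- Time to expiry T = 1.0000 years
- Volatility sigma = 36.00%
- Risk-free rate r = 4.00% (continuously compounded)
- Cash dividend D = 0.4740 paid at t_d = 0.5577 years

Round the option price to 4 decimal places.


PV(D) = D * exp(-r * t_d) = 0.4740 * 0.97793898 = 0.46354308
S_0' = S_0 - PV(D) = 25.8500 - 0.46354308 = 25.38645692
d1 = (ln(S_0'/K) + (r + sigma^2/2)*T) / (sigma*sqrt(T)) = 0.45290977
d2 = d1 - sigma*sqrt(T) = 0.09290977
exp(-rT) = 0.96078944
N(d1) = 0.67469314; N(d2) = 0.53701238
C = S_0' * N(d1) - K * exp(-rT) * N(d2) = 25.38645692 * 0.67469314 - 23.9500 * 0.96078944 * 0.53701238 = 4.7709

Answer: Price = 4.7709


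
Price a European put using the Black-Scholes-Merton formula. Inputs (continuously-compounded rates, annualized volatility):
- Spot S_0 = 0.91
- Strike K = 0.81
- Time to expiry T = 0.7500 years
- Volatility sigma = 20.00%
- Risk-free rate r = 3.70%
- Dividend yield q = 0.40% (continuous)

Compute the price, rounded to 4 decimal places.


Answer: Price = 0.0171

Derivation:
d1 = (ln(S/K) + (r - q + 0.5*sigma^2) * T) / (sigma * sqrt(T)) = 0.90159221
d2 = d1 - sigma * sqrt(T) = 0.72838713
exp(-rT) = 0.97263149; exp(-qT) = 0.99700450
P = K * exp(-rT) * N(-d2) - S_0 * exp(-qT) * N(-d1)
N(-d1) = 0.18363676; N(-d2) = 0.23318832
P = 0.8100 * 0.97263149 * 0.23318832 - 0.9100 * 0.99700450 * 0.18363676 = 0.0171


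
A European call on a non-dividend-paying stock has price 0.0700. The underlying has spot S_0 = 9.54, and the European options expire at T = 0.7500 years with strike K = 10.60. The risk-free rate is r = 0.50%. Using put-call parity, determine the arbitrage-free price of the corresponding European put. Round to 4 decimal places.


Answer: Put price = 1.0903

Derivation:
Put-call parity: C - P = S_0 * exp(-qT) - K * exp(-rT).
S_0 * exp(-qT) = 9.5400 * 1.00000000 = 9.54000000
K * exp(-rT) = 10.6000 * 0.99625702 = 10.56032444
P = C - S*exp(-qT) + K*exp(-rT)
P = 0.0700 - 9.54000000 + 10.56032444 = 1.0903


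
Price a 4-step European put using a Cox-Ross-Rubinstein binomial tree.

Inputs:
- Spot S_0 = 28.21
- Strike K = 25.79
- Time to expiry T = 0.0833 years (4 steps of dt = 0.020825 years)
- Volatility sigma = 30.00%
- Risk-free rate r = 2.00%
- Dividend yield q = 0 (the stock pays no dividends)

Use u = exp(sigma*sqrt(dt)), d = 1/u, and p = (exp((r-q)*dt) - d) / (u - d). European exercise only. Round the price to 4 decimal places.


dt = T/N = 0.020825
u = exp(sigma*sqrt(dt)) = 1.044243; d = 1/u = 0.957631
p = (exp((r-q)*dt) - d) / (u - d) = 0.493988
Discount per step: exp(-r*dt) = 0.999584
Stock lattice S(k, i) with i counting down-moves:
  k=0: S(0,0) = 28.2100
  k=1: S(1,0) = 29.4581; S(1,1) = 27.0148
  k=2: S(2,0) = 30.7614; S(2,1) = 28.2100; S(2,2) = 25.8702
  k=3: S(3,0) = 32.1224; S(3,1) = 29.4581; S(3,2) = 27.0148; S(3,3) = 24.7741
  k=4: S(4,0) = 33.5436; S(4,1) = 30.7614; S(4,2) = 28.2100; S(4,3) = 25.8702; S(4,4) = 23.7244
Terminal payoffs V(N, i) = max(K - S_T, 0):
  V(4,0) = 0.000000; V(4,1) = 0.000000; V(4,2) = 0.000000; V(4,3) = 0.000000; V(4,4) = 2.065552
Backward induction: V(k, i) = exp(-r*dt) * [p * V(k+1, i) + (1-p) * V(k+1, i+1)].
  V(3,0) = exp(-r*dt) * [p*0.000000 + (1-p)*0.000000] = 0.000000
  V(3,1) = exp(-r*dt) * [p*0.000000 + (1-p)*0.000000] = 0.000000
  V(3,2) = exp(-r*dt) * [p*0.000000 + (1-p)*0.000000] = 0.000000
  V(3,3) = exp(-r*dt) * [p*0.000000 + (1-p)*2.065552] = 1.044758
  V(2,0) = exp(-r*dt) * [p*0.000000 + (1-p)*0.000000] = 0.000000
  V(2,1) = exp(-r*dt) * [p*0.000000 + (1-p)*0.000000] = 0.000000
  V(2,2) = exp(-r*dt) * [p*0.000000 + (1-p)*1.044758] = 0.528440
  V(1,0) = exp(-r*dt) * [p*0.000000 + (1-p)*0.000000] = 0.000000
  V(1,1) = exp(-r*dt) * [p*0.000000 + (1-p)*0.528440] = 0.267285
  V(0,0) = exp(-r*dt) * [p*0.000000 + (1-p)*0.267285] = 0.135193

Answer: Price = V(0,0) = 0.1352


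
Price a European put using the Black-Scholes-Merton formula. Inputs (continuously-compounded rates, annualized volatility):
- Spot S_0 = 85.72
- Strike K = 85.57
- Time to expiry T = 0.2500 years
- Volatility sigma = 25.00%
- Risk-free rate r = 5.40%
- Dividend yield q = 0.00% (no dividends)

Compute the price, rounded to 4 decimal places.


d1 = (ln(S/K) + (r - q + 0.5*sigma^2) * T) / (sigma * sqrt(T)) = 0.18451133
d2 = d1 - sigma * sqrt(T) = 0.05951133
exp(-rT) = 0.98659072; exp(-qT) = 1.00000000
P = K * exp(-rT) * N(-d2) - S_0 * exp(-qT) * N(-d1)
N(-d1) = 0.42680617; N(-d2) = 0.47627242
P = 85.5700 * 0.98659072 * 0.47627242 - 85.7200 * 1.00000000 * 0.42680617 = 3.6223

Answer: Price = 3.6223


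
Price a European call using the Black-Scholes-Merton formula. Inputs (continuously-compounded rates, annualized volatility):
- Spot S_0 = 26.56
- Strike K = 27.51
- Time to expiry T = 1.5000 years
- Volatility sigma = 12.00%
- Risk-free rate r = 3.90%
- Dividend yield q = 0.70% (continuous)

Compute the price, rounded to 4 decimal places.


d1 = (ln(S/K) + (r - q + 0.5*sigma^2) * T) / (sigma * sqrt(T)) = 0.16096379
d2 = d1 - sigma * sqrt(T) = 0.01399441
exp(-rT) = 0.94317824; exp(-qT) = 0.98955493
C = S_0 * exp(-qT) * N(d1) - K * exp(-rT) * N(d2)
N(d1) = 0.56393904; N(d2) = 0.50558278
C = 26.5600 * 0.98955493 * 0.56393904 - 27.5100 * 0.94317824 * 0.50558278 = 1.7035

Answer: Price = 1.7035


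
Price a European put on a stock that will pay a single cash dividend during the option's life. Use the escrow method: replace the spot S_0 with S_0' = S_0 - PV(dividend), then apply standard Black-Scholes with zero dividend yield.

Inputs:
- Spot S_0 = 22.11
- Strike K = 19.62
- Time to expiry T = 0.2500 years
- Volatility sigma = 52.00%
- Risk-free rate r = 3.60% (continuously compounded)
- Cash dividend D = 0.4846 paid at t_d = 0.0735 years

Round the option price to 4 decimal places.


Answer: Price = 1.2070

Derivation:
PV(D) = D * exp(-r * t_d) = 0.4846 * 0.99735750 = 0.48331944
S_0' = S_0 - PV(D) = 22.1100 - 0.48331944 = 21.62668056
d1 = (ln(S_0'/K) + (r + sigma^2/2)*T) / (sigma*sqrt(T)) = 0.53914734
d2 = d1 - sigma*sqrt(T) = 0.27914734
exp(-rT) = 0.99104038
N(-d1) = 0.29489260; N(-d2) = 0.39006588
P = K * exp(-rT) * N(-d2) - S_0' * N(-d1) = 19.6200 * 0.99104038 * 0.39006588 - 21.62668056 * 0.29489260 = 1.2070


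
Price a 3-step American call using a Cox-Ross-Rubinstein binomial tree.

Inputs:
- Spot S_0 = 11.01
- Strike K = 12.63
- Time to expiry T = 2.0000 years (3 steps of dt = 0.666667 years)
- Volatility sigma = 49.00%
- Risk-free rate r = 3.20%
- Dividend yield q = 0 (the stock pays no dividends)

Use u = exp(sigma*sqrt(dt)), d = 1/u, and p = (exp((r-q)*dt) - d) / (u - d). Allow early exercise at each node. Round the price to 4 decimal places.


dt = T/N = 0.666667
u = exp(sigma*sqrt(dt)) = 1.491949; d = 1/u = 0.670264
p = (exp((r-q)*dt) - d) / (u - d) = 0.427534
Discount per step: exp(-r*dt) = 0.978893
Stock lattice S(k, i) with i counting down-moves:
  k=0: S(0,0) = 11.0100
  k=1: S(1,0) = 16.4264; S(1,1) = 7.3796
  k=2: S(2,0) = 24.5073; S(2,1) = 11.0100; S(2,2) = 4.9463
  k=3: S(3,0) = 36.5636; S(3,1) = 16.4264; S(3,2) = 7.3796; S(3,3) = 3.3153
Terminal payoffs V(N, i) = max(S_T - K, 0):
  V(3,0) = 23.933626; V(3,1) = 3.796359; V(3,2) = 0.000000; V(3,3) = 0.000000
Backward induction: V(k, i) = exp(-r*dt) * [p * V(k+1, i) + (1-p) * V(k+1, i+1)]; then take max(V_cont, immediate exercise) for American.
  V(2,0) = exp(-r*dt) * [p*23.933626 + (1-p)*3.796359] = 12.143876; exercise = 11.877289; V(2,0) = max -> 12.143876
  V(2,1) = exp(-r*dt) * [p*3.796359 + (1-p)*0.000000] = 1.588814; exercise = 0.000000; V(2,1) = max -> 1.588814
  V(2,2) = exp(-r*dt) * [p*0.000000 + (1-p)*0.000000] = 0.000000; exercise = 0.000000; V(2,2) = max -> 0.000000
  V(1,0) = exp(-r*dt) * [p*12.143876 + (1-p)*1.588814] = 5.972677; exercise = 3.796359; V(1,0) = max -> 5.972677
  V(1,1) = exp(-r*dt) * [p*1.588814 + (1-p)*0.000000] = 0.664935; exercise = 0.000000; V(1,1) = max -> 0.664935
  V(0,0) = exp(-r*dt) * [p*5.972677 + (1-p)*0.664935] = 2.872243; exercise = 0.000000; V(0,0) = max -> 2.872243

Answer: Price = V(0,0) = 2.8722


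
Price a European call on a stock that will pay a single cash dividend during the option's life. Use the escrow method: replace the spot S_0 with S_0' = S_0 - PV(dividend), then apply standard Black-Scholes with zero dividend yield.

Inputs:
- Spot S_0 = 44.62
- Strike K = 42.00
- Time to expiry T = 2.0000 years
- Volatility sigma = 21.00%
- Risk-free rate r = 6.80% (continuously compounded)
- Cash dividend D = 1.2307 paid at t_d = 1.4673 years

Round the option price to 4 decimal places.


PV(D) = D * exp(-r * t_d) = 1.2307 * 0.90503976 = 1.11383244
S_0' = S_0 - PV(D) = 44.6200 - 1.11383244 = 43.50616756
d1 = (ln(S_0'/K) + (r + sigma^2/2)*T) / (sigma*sqrt(T)) = 0.72506424
d2 = d1 - sigma*sqrt(T) = 0.42807939
exp(-rT) = 0.87284263
N(d1) = 0.76579369; N(d2) = 0.66570334
C = S_0' * N(d1) - K * exp(-rT) * N(d2) = 43.50616756 * 0.76579369 - 42.0000 * 0.87284263 * 0.66570334 = 8.9125

Answer: Price = 8.9125


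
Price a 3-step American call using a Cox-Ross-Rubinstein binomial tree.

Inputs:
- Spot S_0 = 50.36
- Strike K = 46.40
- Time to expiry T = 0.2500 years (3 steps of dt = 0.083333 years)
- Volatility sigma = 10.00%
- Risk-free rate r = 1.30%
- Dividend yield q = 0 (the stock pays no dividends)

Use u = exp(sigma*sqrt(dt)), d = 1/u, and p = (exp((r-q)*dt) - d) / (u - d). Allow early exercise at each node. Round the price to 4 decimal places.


dt = T/N = 0.083333
u = exp(sigma*sqrt(dt)) = 1.029288; d = 1/u = 0.971545
p = (exp((r-q)*dt) - d) / (u - d) = 0.511555
Discount per step: exp(-r*dt) = 0.998917
Stock lattice S(k, i) with i counting down-moves:
  k=0: S(0,0) = 50.3600
  k=1: S(1,0) = 51.8350; S(1,1) = 48.9270
  k=2: S(2,0) = 53.3531; S(2,1) = 50.3600; S(2,2) = 47.5348
  k=3: S(3,0) = 54.9157; S(3,1) = 51.8350; S(3,2) = 48.9270; S(3,3) = 46.1822
Terminal payoffs V(N, i) = max(S_T - K, 0):
  V(3,0) = 8.515726; V(3,1) = 5.434955; V(3,2) = 2.527015; V(3,3) = 0.000000
Backward induction: V(k, i) = exp(-r*dt) * [p * V(k+1, i) + (1-p) * V(k+1, i+1)]; then take max(V_cont, immediate exercise) for American.
  V(2,0) = exp(-r*dt) * [p*8.515726 + (1-p)*5.434955] = 7.003348; exercise = 6.953108; V(2,0) = max -> 7.003348
  V(2,1) = exp(-r*dt) * [p*5.434955 + (1-p)*2.527015] = 4.010239; exercise = 3.960000; V(2,1) = max -> 4.010239
  V(2,2) = exp(-r*dt) * [p*2.527015 + (1-p)*0.000000] = 1.291308; exercise = 1.134805; V(2,2) = max -> 1.291308
  V(1,0) = exp(-r*dt) * [p*7.003348 + (1-p)*4.010239] = 5.535379; exercise = 5.434955; V(1,0) = max -> 5.535379
  V(1,1) = exp(-r*dt) * [p*4.010239 + (1-p)*1.291308] = 2.679287; exercise = 2.527015; V(1,1) = max -> 2.679287
  V(0,0) = exp(-r*dt) * [p*5.535379 + (1-p)*2.679287] = 4.135852; exercise = 3.960000; V(0,0) = max -> 4.135852

Answer: Price = V(0,0) = 4.1359


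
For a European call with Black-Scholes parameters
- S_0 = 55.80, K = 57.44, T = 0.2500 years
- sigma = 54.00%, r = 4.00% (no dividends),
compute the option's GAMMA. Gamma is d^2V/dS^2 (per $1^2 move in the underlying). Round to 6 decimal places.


Answer: Gamma = 0.026424

Derivation:
d1 = 0.0647516468; d2 = -0.2052483532
phi(d1) = 0.3981068187; exp(-qT) = 1.0000000000; exp(-rT) = 0.9900498337
Gamma = exp(-qT) * phi(d1) / (S * sigma * sqrt(T)) = 1.0000000000 * 0.3981068187 / (55.8000 * 0.5400 * 0.5000000000) = 0.026424


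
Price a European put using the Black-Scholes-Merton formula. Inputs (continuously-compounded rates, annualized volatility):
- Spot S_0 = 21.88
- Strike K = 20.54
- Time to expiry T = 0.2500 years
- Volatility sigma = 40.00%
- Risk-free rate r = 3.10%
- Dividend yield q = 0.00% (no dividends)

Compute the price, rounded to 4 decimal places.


d1 = (ln(S/K) + (r - q + 0.5*sigma^2) * T) / (sigma * sqrt(T)) = 0.45474387
d2 = d1 - sigma * sqrt(T) = 0.25474387
exp(-rT) = 0.99227995; exp(-qT) = 1.00000000
P = K * exp(-rT) * N(-d2) - S_0 * exp(-qT) * N(-d1)
N(-d1) = 0.32464676; N(-d2) = 0.39946047
P = 20.5400 * 0.99227995 * 0.39946047 - 21.8800 * 1.00000000 * 0.32464676 = 1.0383

Answer: Price = 1.0383


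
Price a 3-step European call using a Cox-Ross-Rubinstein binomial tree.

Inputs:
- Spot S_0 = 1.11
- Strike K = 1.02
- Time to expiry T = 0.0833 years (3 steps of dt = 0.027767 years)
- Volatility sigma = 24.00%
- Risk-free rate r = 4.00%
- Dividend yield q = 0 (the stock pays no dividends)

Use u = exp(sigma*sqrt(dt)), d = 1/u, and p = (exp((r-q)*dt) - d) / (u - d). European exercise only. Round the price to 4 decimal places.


Answer: Price = V(0,0) = 0.0977

Derivation:
dt = T/N = 0.027767
u = exp(sigma*sqrt(dt)) = 1.040802; d = 1/u = 0.960797
p = (exp((r-q)*dt) - d) / (u - d) = 0.503893
Discount per step: exp(-r*dt) = 0.998890
Stock lattice S(k, i) with i counting down-moves:
  k=0: S(0,0) = 1.1100
  k=1: S(1,0) = 1.1553; S(1,1) = 1.0665
  k=2: S(2,0) = 1.2024; S(2,1) = 1.1100; S(2,2) = 1.0247
  k=3: S(3,0) = 1.2515; S(3,1) = 1.1553; S(3,2) = 1.0665; S(3,3) = 0.9845
Terminal payoffs V(N, i) = max(S_T - K, 0):
  V(3,0) = 0.231491; V(3,1) = 0.135291; V(3,2) = 0.046485; V(3,3) = 0.000000
Backward induction: V(k, i) = exp(-r*dt) * [p * V(k+1, i) + (1-p) * V(k+1, i+1)].
  V(2,0) = exp(-r*dt) * [p*0.231491 + (1-p)*0.135291] = 0.183562
  V(2,1) = exp(-r*dt) * [p*0.135291 + (1-p)*0.046485] = 0.091132
  V(2,2) = exp(-r*dt) * [p*0.046485 + (1-p)*0.000000] = 0.023397
  V(1,0) = exp(-r*dt) * [p*0.183562 + (1-p)*0.091132] = 0.137554
  V(1,1) = exp(-r*dt) * [p*0.091132 + (1-p)*0.023397] = 0.057465
  V(0,0) = exp(-r*dt) * [p*0.137554 + (1-p)*0.057465] = 0.097713


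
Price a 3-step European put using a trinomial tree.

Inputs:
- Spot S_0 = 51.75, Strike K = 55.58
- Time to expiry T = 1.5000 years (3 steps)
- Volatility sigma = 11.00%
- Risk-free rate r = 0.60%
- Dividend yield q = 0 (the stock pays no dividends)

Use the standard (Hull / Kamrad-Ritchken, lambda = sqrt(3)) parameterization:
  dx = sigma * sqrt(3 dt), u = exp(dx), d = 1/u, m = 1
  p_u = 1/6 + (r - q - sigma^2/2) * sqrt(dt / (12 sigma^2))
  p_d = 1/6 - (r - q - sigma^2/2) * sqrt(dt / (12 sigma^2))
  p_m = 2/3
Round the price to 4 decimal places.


Answer: Price = V(0,0) = 4.9517

Derivation:
dt = T/N = 0.500000; dx = sigma*sqrt(3*dt) = 0.134722
u = exp(dx) = 1.144219; d = 1/u = 0.873959
p_u = 0.166574, p_m = 0.666667, p_d = 0.166759
Discount per step: exp(-r*dt) = 0.997004
Stock lattice S(k, j) with j the centered position index:
  k=0: S(0,+0) = 51.7500
  k=1: S(1,-1) = 45.2274; S(1,+0) = 51.7500; S(1,+1) = 59.2133
  k=2: S(2,-2) = 39.5269; S(2,-1) = 45.2274; S(2,+0) = 51.7500; S(2,+1) = 59.2133; S(2,+2) = 67.7530
  k=3: S(3,-3) = 34.5449; S(3,-2) = 39.5269; S(3,-1) = 45.2274; S(3,+0) = 51.7500; S(3,+1) = 59.2133; S(3,+2) = 67.7530; S(3,+3) = 77.5242
Terminal payoffs V(N, j) = max(K - S_T, 0):
  V(3,-3) = 21.035145; V(3,-2) = 16.053135; V(3,-1) = 10.352627; V(3,+0) = 3.830000; V(3,+1) = 0.000000; V(3,+2) = 0.000000; V(3,+3) = 0.000000
Backward induction: V(k, j) = exp(-r*dt) * [p_u * V(k+1, j+1) + p_m * V(k+1, j) + p_d * V(k+1, j-1)]
  V(2,-2) = exp(-r*dt) * [p_u*10.352627 + p_m*16.053135 + p_d*21.035145] = 15.886645
  V(2,-1) = exp(-r*dt) * [p_u*3.830000 + p_m*10.352627 + p_d*16.053135] = 10.186137
  V(2,+0) = exp(-r*dt) * [p_u*0.000000 + p_m*3.830000 + p_d*10.352627] = 4.266912
  V(2,+1) = exp(-r*dt) * [p_u*0.000000 + p_m*0.000000 + p_d*3.830000] = 0.636776
  V(2,+2) = exp(-r*dt) * [p_u*0.000000 + p_m*0.000000 + p_d*0.000000] = 0.000000
  V(1,-1) = exp(-r*dt) * [p_u*4.266912 + p_m*10.186137 + p_d*15.886645] = 10.120356
  V(1,+0) = exp(-r*dt) * [p_u*0.636776 + p_m*4.266912 + p_d*10.186137] = 4.635386
  V(1,+1) = exp(-r*dt) * [p_u*0.000000 + p_m*0.636776 + p_d*4.266912] = 1.132662
  V(0,+0) = exp(-r*dt) * [p_u*1.132662 + p_m*4.635386 + p_d*10.120356] = 4.951716


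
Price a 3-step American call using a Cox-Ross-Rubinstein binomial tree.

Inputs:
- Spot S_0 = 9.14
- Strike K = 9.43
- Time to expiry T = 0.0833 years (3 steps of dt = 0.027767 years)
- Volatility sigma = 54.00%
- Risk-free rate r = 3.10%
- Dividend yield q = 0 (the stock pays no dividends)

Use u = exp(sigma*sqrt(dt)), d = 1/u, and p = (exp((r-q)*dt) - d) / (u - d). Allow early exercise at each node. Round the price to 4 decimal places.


dt = T/N = 0.027767
u = exp(sigma*sqrt(dt)) = 1.094155; d = 1/u = 0.913948
p = (exp((r-q)*dt) - d) / (u - d) = 0.482298
Discount per step: exp(-r*dt) = 0.999140
Stock lattice S(k, i) with i counting down-moves:
  k=0: S(0,0) = 9.1400
  k=1: S(1,0) = 10.0006; S(1,1) = 8.3535
  k=2: S(2,0) = 10.9422; S(2,1) = 9.1400; S(2,2) = 7.6346
  k=3: S(3,0) = 11.9724; S(3,1) = 10.0006; S(3,2) = 8.3535; S(3,3) = 6.9777
Terminal payoffs V(N, i) = max(S_T - K, 0):
  V(3,0) = 2.542428; V(3,1) = 0.570573; V(3,2) = 0.000000; V(3,3) = 0.000000
Backward induction: V(k, i) = exp(-r*dt) * [p * V(k+1, i) + (1-p) * V(k+1, i+1)]; then take max(V_cont, immediate exercise) for American.
  V(2,0) = exp(-r*dt) * [p*2.542428 + (1-p)*0.570573] = 1.520286; exercise = 1.512173; V(2,0) = max -> 1.520286
  V(2,1) = exp(-r*dt) * [p*0.570573 + (1-p)*0.000000] = 0.274950; exercise = 0.000000; V(2,1) = max -> 0.274950
  V(2,2) = exp(-r*dt) * [p*0.000000 + (1-p)*0.000000] = 0.000000; exercise = 0.000000; V(2,2) = max -> 0.000000
  V(1,0) = exp(-r*dt) * [p*1.520286 + (1-p)*0.274950] = 0.874820; exercise = 0.570573; V(1,0) = max -> 0.874820
  V(1,1) = exp(-r*dt) * [p*0.274950 + (1-p)*0.000000] = 0.132494; exercise = 0.000000; V(1,1) = max -> 0.132494
  V(0,0) = exp(-r*dt) * [p*0.874820 + (1-p)*0.132494] = 0.490094; exercise = 0.000000; V(0,0) = max -> 0.490094

Answer: Price = V(0,0) = 0.4901


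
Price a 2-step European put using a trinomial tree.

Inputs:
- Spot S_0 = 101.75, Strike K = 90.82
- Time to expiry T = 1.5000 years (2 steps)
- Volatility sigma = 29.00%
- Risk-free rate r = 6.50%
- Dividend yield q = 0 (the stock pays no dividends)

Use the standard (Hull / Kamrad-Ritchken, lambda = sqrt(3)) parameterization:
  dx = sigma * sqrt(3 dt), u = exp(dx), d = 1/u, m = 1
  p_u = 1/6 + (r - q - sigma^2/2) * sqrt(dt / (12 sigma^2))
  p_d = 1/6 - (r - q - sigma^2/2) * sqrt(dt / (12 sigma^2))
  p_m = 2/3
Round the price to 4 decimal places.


dt = T/N = 0.750000; dx = sigma*sqrt(3*dt) = 0.435000
u = exp(dx) = 1.544963; d = 1/u = 0.647265
p_u = 0.186451, p_m = 0.666667, p_d = 0.146882
Discount per step: exp(-r*dt) = 0.952419
Stock lattice S(k, j) with j the centered position index:
  k=0: S(0,+0) = 101.7500
  k=1: S(1,-1) = 65.8592; S(1,+0) = 101.7500; S(1,+1) = 157.2000
  k=2: S(2,-2) = 42.6283; S(2,-1) = 65.8592; S(2,+0) = 101.7500; S(2,+1) = 157.2000; S(2,+2) = 242.8682
Terminal payoffs V(N, j) = max(K - S_T, 0):
  V(2,-2) = 48.191680; V(2,-1) = 24.960820; V(2,+0) = 0.000000; V(2,+1) = 0.000000; V(2,+2) = 0.000000
Backward induction: V(k, j) = exp(-r*dt) * [p_u * V(k+1, j+1) + p_m * V(k+1, j) + p_d * V(k+1, j-1)]
  V(1,-1) = exp(-r*dt) * [p_u*0.000000 + p_m*24.960820 + p_d*48.191680] = 22.590475
  V(1,+0) = exp(-r*dt) * [p_u*0.000000 + p_m*0.000000 + p_d*24.960820] = 3.491854
  V(1,+1) = exp(-r*dt) * [p_u*0.000000 + p_m*0.000000 + p_d*0.000000] = 0.000000
  V(0,+0) = exp(-r*dt) * [p_u*0.000000 + p_m*3.491854 + p_d*22.590475] = 5.377398

Answer: Price = V(0,0) = 5.3774


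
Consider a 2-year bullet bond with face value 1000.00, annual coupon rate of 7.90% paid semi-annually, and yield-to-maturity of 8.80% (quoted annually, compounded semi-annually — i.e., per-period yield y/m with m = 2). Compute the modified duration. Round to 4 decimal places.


Answer: Modified duration = 1.8083

Derivation:
Coupon per period c = face * coupon_rate / m = 39.500000
Periods per year m = 2; per-period yield y/m = 0.044000
Number of cashflows N = 4
Cashflows (t years, CF_t, discount factor 1/(1+y/m)^(m*t), PV):
  t = 0.5000: CF_t = 39.500000, DF = 0.957854, PV = 37.835249
  t = 1.0000: CF_t = 39.500000, DF = 0.917485, PV = 36.240660
  t = 1.5000: CF_t = 39.500000, DF = 0.878817, PV = 34.713276
  t = 2.0000: CF_t = 1039.500000, DF = 0.841779, PV = 875.029106
Price P = sum_t PV_t = 983.818291
First compute Macaulay numerator sum_t t * PV_t:
  t * PV_t at t = 0.5000: 18.917625
  t * PV_t at t = 1.0000: 36.240660
  t * PV_t at t = 1.5000: 52.069914
  t * PV_t at t = 2.0000: 1750.058211
Macaulay duration D = 1857.286410 / 983.818291 = 1.887835
Modified duration = D / (1 + y/m) = 1.887835 / (1 + 0.044000) = 1.808271


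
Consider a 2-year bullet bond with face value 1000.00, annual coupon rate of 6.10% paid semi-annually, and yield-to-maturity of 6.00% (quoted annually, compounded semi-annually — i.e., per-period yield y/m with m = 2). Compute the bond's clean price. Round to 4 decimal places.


Coupon per period c = face * coupon_rate / m = 30.500000
Periods per year m = 2; per-period yield y/m = 0.030000
Number of cashflows N = 4
Cashflows (t years, CF_t, discount factor 1/(1+y/m)^(m*t), PV):
  t = 0.5000: CF_t = 30.500000, DF = 0.970874, PV = 29.611650
  t = 1.0000: CF_t = 30.500000, DF = 0.942596, PV = 28.749175
  t = 1.5000: CF_t = 30.500000, DF = 0.915142, PV = 27.911821
  t = 2.0000: CF_t = 1030.500000, DF = 0.888487, PV = 915.585903
Price P = sum_t PV_t = 1001.858549

Answer: Price = 1001.8585


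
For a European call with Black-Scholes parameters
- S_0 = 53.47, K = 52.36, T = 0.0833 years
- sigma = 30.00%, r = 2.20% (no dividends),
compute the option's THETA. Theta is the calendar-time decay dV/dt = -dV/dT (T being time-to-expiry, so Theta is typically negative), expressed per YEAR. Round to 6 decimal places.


Answer: Theta = -11.251974

Derivation:
d1 = 0.3067372063; d2 = 0.2201519882
phi(d1) = 0.3806091094; exp(-qT) = 1.0000000000; exp(-rT) = 0.9981690782
Theta = -S*exp(-qT)*phi(d1)*sigma/(2*sqrt(T)) - r*K*exp(-rT)*N(d2) + q*S*exp(-qT)*N(d1)
N(d1) = 0.6204782962; N(d2) = 0.5871236064; sqrt(T) = 0.2886173938
Term 1 = -53.4700 * 1.0000000000 * 0.3806091094 * 0.3000 / (2 * 0.2886173938) = -10.5768932418
Term 2 = -0.0220 * 52.3600 * 0.9981690782 * 0.5871236064 = -0.6750811367
Term 3 = 0 (no dividend yield, q = 0)
Theta = -10.5768932418 + (-0.6750811367) + (0.0000000000) = -11.251974


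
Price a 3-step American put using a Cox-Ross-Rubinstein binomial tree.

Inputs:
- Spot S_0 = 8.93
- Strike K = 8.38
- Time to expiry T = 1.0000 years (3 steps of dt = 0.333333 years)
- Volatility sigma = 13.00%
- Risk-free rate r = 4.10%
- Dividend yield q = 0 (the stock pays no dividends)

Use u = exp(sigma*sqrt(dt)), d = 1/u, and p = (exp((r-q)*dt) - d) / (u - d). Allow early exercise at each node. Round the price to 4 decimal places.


dt = T/N = 0.333333
u = exp(sigma*sqrt(dt)) = 1.077944; d = 1/u = 0.927692
p = (exp((r-q)*dt) - d) / (u - d) = 0.572828
Discount per step: exp(-r*dt) = 0.986426
Stock lattice S(k, i) with i counting down-moves:
  k=0: S(0,0) = 8.9300
  k=1: S(1,0) = 9.6260; S(1,1) = 8.2843
  k=2: S(2,0) = 10.3763; S(2,1) = 8.9300; S(2,2) = 7.6853
  k=3: S(3,0) = 11.1851; S(3,1) = 9.6260; S(3,2) = 8.2843; S(3,3) = 7.1296
Terminal payoffs V(N, i) = max(K - S_T, 0):
  V(3,0) = 0.000000; V(3,1) = 0.000000; V(3,2) = 0.095711; V(3,3) = 1.250438
Backward induction: V(k, i) = exp(-r*dt) * [p * V(k+1, i) + (1-p) * V(k+1, i+1)]; then take max(V_cont, immediate exercise) for American.
  V(2,0) = exp(-r*dt) * [p*0.000000 + (1-p)*0.000000] = 0.000000; exercise = 0.000000; V(2,0) = max -> 0.000000
  V(2,1) = exp(-r*dt) * [p*0.000000 + (1-p)*0.095711] = 0.040330; exercise = 0.000000; V(2,1) = max -> 0.040330
  V(2,2) = exp(-r*dt) * [p*0.095711 + (1-p)*1.250438] = 0.580984; exercise = 0.694731; V(2,2) = max -> 0.694731
  V(1,0) = exp(-r*dt) * [p*0.000000 + (1-p)*0.040330] = 0.016994; exercise = 0.000000; V(1,0) = max -> 0.016994
  V(1,1) = exp(-r*dt) * [p*0.040330 + (1-p)*0.694731] = 0.315530; exercise = 0.095711; V(1,1) = max -> 0.315530
  V(0,0) = exp(-r*dt) * [p*0.016994 + (1-p)*0.315530] = 0.142559; exercise = 0.000000; V(0,0) = max -> 0.142559

Answer: Price = V(0,0) = 0.1426


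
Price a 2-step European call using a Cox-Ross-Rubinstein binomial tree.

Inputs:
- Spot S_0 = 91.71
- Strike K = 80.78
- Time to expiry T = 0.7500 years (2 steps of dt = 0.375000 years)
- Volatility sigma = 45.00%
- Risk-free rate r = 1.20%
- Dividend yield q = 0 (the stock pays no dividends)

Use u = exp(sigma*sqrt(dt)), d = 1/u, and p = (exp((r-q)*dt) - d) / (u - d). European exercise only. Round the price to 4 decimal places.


Answer: Price = V(0,0) = 20.3452

Derivation:
dt = T/N = 0.375000
u = exp(sigma*sqrt(dt)) = 1.317278; d = 1/u = 0.759141
p = (exp((r-q)*dt) - d) / (u - d) = 0.439621
Discount per step: exp(-r*dt) = 0.995510
Stock lattice S(k, i) with i counting down-moves:
  k=0: S(0,0) = 91.7100
  k=1: S(1,0) = 120.8076; S(1,1) = 69.6208
  k=2: S(2,0) = 159.1372; S(2,1) = 91.7100; S(2,2) = 52.8520
Terminal payoffs V(N, i) = max(S_T - K, 0):
  V(2,0) = 78.357183; V(2,1) = 10.930000; V(2,2) = 0.000000
Backward induction: V(k, i) = exp(-r*dt) * [p * V(k+1, i) + (1-p) * V(k+1, i+1)].
  V(1,0) = exp(-r*dt) * [p*78.357183 + (1-p)*10.930000] = 40.390272
  V(1,1) = exp(-r*dt) * [p*10.930000 + (1-p)*0.000000] = 4.783489
  V(0,0) = exp(-r*dt) * [p*40.390272 + (1-p)*4.783489] = 20.345235


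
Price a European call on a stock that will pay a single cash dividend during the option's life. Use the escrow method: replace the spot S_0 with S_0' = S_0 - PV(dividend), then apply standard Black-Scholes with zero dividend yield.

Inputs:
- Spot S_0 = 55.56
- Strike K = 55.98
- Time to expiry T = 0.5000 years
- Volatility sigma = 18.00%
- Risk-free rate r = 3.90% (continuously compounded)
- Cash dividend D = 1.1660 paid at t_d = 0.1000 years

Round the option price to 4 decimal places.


Answer: Price = 2.5300

Derivation:
PV(D) = D * exp(-r * t_d) = 1.1660 * 0.99610760 = 1.16146146
S_0' = S_0 - PV(D) = 55.5600 - 1.16146146 = 54.39853854
d1 = (ln(S_0'/K) + (r + sigma^2/2)*T) / (sigma*sqrt(T)) = -0.00830611
d2 = d1 - sigma*sqrt(T) = -0.13558533
exp(-rT) = 0.98068890
N(d1) = 0.49668638; N(d2) = 0.44607455
C = S_0' * N(d1) - K * exp(-rT) * N(d2) = 54.39853854 * 0.49668638 - 55.9800 * 0.98068890 * 0.44607455 = 2.5300
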